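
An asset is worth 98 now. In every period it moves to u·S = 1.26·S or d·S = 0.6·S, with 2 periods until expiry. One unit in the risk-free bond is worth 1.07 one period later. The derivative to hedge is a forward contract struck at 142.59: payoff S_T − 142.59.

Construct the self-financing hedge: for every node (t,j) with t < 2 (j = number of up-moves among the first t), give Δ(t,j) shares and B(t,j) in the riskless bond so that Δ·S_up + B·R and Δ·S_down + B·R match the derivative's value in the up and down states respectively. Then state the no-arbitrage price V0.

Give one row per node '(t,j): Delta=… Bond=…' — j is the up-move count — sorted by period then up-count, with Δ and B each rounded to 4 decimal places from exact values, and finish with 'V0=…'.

Since d<R<u, set p* = (R−d)/(u−d) = 0.7121; price each node as the discounted p*-expectation of its children.
Payoff layer (t=2): V(2,0)=-107.3100, V(2,1)=-68.5020, V(2,2)=12.9948
(1,0): S=58.8000. Δ = (V_up−V_dn)/(S_up−S_dn) = (-68.5020−-107.3100)/(74.0880−35.2800) = 1.0000. V = [p*·-68.5020 + (1−p*)·-107.3100]/1.07 = -74.4617. B = V − Δ·S = -133.2617.
(1,1): S=123.4800. Δ = (V_up−V_dn)/(S_up−S_dn) = (12.9948−-68.5020)/(155.5848−74.0880) = 1.0000. V = [p*·12.9948 + (1−p*)·-68.5020]/1.07 = -9.7817. B = V − Δ·S = -133.2617.
(0,0): S=98.0000. Δ = (V_up−V_dn)/(S_up−S_dn) = (-9.7817−-74.4617)/(123.4800−58.8000) = 1.0000. V = [p*·-9.7817 + (1−p*)·-74.4617]/1.07 = -26.5436. B = V − Δ·S = -124.5436.
Self-financing check: at every node Δ·S+B equals the discounted successor values.

(0,0): Delta=1.0000 Bond=-124.5436
(1,0): Delta=1.0000 Bond=-133.2617
(1,1): Delta=1.0000 Bond=-133.2617
V0=-26.5436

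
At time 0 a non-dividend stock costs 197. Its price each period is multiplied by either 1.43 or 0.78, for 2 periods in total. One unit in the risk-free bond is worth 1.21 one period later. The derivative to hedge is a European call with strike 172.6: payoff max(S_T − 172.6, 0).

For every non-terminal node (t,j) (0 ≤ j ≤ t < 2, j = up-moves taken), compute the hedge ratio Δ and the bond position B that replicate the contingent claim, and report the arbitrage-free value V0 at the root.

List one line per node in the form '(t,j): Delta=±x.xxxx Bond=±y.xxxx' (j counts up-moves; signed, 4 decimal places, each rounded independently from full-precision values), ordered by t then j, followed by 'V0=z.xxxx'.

(0,0): Delta=0.8848 Bond=-91.0628
(1,0): Delta=0.4719 Bond=-46.7443
(1,1): Delta=1.0000 Bond=-142.6446
V0=83.2388

Under the risk-neutral measure, an up-move has probability p* = (R−d)/(u−d) = 0.6615 and values discount at R = 1.21.
Payoff layer (t=2): V(2,0)=0.0000, V(2,1)=47.1338, V(2,2)=230.2453
  t=1,j=0: stock 153.6600 → up 219.7338 (V=47.1338), down 119.8548 (V=0.0000). Price 25.7693; hedge Δ=0.4719, bond B=-46.7443.
  t=1,j=1: stock 281.7100 → up 402.8453 (V=230.2453), down 219.7338 (V=47.1338). Price 139.0654; hedge Δ=1.0000, bond B=-142.6446.
  t=0,j=0: stock 197.0000 → up 281.7100 (V=139.0654), down 153.6600 (V=25.7693). Price 83.2388; hedge Δ=0.8848, bond B=-91.0628.
Self-financing check: at every node Δ·S+B equals the discounted successor values.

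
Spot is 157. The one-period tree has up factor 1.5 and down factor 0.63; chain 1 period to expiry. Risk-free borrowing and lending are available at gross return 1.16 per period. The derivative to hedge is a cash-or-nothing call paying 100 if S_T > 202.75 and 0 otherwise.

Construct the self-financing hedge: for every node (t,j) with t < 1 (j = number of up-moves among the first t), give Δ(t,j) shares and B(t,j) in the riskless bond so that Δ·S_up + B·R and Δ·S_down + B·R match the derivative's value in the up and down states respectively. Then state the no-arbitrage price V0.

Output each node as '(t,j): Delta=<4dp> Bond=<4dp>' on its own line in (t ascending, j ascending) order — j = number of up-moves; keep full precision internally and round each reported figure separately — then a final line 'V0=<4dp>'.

(0,0): Delta=0.7321 Bond=-62.4257
V0=52.5168

Risk-neutral probability p* = (R−d)/(u−d) = (1.16−0.63)/(1.5−0.63) = 0.6092.
At expiry t=1: V(1,0)=0.0000, V(1,1)=100.0000
  t=0,j=0: stock 157.0000 → up 235.5000 (V=100.0000), down 98.9100 (V=0.0000). Price 52.5168; hedge Δ=0.7321, bond B=-62.4257.
Self-financing check: at every node Δ·S+B equals the discounted successor values.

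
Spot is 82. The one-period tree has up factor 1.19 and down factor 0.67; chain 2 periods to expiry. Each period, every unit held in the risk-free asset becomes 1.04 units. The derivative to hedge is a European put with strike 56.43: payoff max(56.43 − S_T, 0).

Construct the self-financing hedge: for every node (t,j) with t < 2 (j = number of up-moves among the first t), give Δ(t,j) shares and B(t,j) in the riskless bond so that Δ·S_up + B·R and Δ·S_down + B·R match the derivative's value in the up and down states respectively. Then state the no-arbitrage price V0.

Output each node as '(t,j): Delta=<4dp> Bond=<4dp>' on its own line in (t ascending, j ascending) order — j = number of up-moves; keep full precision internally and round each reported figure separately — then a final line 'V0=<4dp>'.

(0,0): Delta=-0.1276 Bond=11.9748
(1,0): Delta=-0.6868 Bond=43.1731
(1,1): Delta=0.0000 Bond=0.0000
V0=1.5094

The replicating-portfolio and risk-neutral prices coincide; use p* = (1.04−0.67)/(1.19−0.67) = 0.7115 for the latter.
Payoff layer (t=2): V(2,0)=19.6202, V(2,1)=0.0000, V(2,2)=0.0000
  t=1,j=0: stock 54.9400 → up 65.3786 (V=0.0000), down 36.8098 (V=19.6202). Price 5.4420; hedge Δ=-0.6868, bond B=43.1731.
  t=1,j=1: stock 97.5800 → up 116.1202 (V=0.0000), down 65.3786 (V=0.0000). Price 0.0000; hedge Δ=0.0000, bond B=0.0000.
  t=0,j=0: stock 82.0000 → up 97.5800 (V=0.0000), down 54.9400 (V=5.4420). Price 1.5094; hedge Δ=-0.1276, bond B=11.9748.
Self-financing check: at every node Δ·S+B equals the discounted successor values.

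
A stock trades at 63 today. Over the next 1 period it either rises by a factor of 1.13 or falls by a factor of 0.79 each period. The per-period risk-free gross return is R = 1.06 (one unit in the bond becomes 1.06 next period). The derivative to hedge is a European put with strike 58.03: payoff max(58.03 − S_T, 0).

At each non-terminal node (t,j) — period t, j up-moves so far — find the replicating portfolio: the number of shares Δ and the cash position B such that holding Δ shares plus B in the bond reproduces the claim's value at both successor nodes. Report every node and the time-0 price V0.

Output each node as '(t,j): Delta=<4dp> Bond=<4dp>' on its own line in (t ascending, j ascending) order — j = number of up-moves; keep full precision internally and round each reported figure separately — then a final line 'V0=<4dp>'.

No-arbitrage ⇒ martingale measure with p* = (R−d)/(u−d) = 0.7941.
Terminal payoffs: V(1,0)=8.2600, V(1,1)=0.0000
Node (0,0) S=63.0000: V=(p*·0.0000+(1−p*)·8.2600)/1.06=1.6043; Δ=(0.0000−8.2600)/(71.1900−49.7700)=-0.3856; B=V−Δ·S=25.8984
Each (Δ,B) replicates both successor values, so the strategy is self-financing and V0 is arbitrage-free.

(0,0): Delta=-0.3856 Bond=25.8984
V0=1.6043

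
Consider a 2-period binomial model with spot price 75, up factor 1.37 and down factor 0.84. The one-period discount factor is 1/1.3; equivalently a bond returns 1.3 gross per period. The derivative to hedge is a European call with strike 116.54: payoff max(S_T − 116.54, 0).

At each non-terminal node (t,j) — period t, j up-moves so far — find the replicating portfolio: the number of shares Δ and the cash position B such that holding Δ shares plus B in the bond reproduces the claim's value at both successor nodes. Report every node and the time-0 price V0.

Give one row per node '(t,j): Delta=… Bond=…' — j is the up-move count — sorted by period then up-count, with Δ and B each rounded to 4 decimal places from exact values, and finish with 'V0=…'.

(0,0): Delta=0.4069 Bond=-19.7200
(1,0): Delta=0.0000 Bond=0.0000
(1,1): Delta=0.4449 Bond=-29.5372
V0=10.7991

Risk-neutral probability p* = (R−d)/(u−d) = (1.3−0.84)/(1.37−0.84) = 0.8679.
Terminal values V(2,·): V(2,0)=0.0000, V(2,1)=0.0000, V(2,2)=24.2275
  t=1,j=0: stock 63.0000 → up 86.3100 (V=0.0000), down 52.9200 (V=0.0000). Price 0.0000; hedge Δ=0.0000, bond B=0.0000.
  t=1,j=1: stock 102.7500 → up 140.7675 (V=24.2275), down 86.3100 (V=0.0000). Price 16.1751; hedge Δ=0.4449, bond B=-29.5372.
  t=0,j=0: stock 75.0000 → up 102.7500 (V=16.1751), down 63.0000 (V=0.0000). Price 10.7991; hedge Δ=0.4069, bond B=-19.7200.
Each (Δ,B) replicates both successor values, so the strategy is self-financing and V0 is arbitrage-free.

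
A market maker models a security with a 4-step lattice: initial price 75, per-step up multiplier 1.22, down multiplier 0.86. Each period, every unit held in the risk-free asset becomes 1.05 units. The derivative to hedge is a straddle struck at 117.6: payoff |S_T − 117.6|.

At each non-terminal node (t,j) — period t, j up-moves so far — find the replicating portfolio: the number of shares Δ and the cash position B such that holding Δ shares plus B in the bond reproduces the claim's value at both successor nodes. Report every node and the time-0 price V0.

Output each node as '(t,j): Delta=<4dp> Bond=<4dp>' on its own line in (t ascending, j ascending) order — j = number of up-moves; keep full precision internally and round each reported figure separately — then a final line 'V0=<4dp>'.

Since d<R<u, set p* = (R−d)/(u−d) = 0.5278; price each node as the discounted p*-expectation of its children.
Terminal payoffs: V(4,0)=76.5744, V(4,1)=59.4009, V(4,2)=35.0385, V(4,3)=0.4778, V(4,4)=48.5501
(3,0): S=47.7042. Δ = (V_up−V_dn)/(S_up−S_dn) = (59.4009−76.5744)/(58.1991−41.0256) = -1.0000. V = [p*·59.4009 + (1−p*)·76.5744]/1.05 = 64.2958. B = V − Δ·S = 112.0000.
(3,1): S=67.6734. Δ = (V_up−V_dn)/(S_up−S_dn) = (35.0385−59.4009)/(82.5615−58.1991) = -1.0000. V = [p*·35.0385 + (1−p*)·59.4009]/1.05 = 44.3266. B = V − Δ·S = 112.0000.
(3,2): S=96.0018. Δ = (V_up−V_dn)/(S_up−S_dn) = (0.4778−35.0385)/(117.1222−82.5615) = -1.0000. V = [p*·0.4778 + (1−p*)·35.0385]/1.05 = 15.9982. B = V − Δ·S = 112.0000.
(3,3): S=136.1886. Δ = (V_up−V_dn)/(S_up−S_dn) = (48.5501−0.4778)/(166.1501−117.1222) = 0.9805. V = [p*·48.5501 + (1−p*)·0.4778]/1.05 = 24.6184. B = V − Δ·S = -108.9158.
(2,0): S=55.4700. Δ = (V_up−V_dn)/(S_up−S_dn) = (44.3266−64.2958)/(67.6734−47.7042) = -1.0000. V = [p*·44.3266 + (1−p*)·64.2958]/1.05 = 51.1967. B = V − Δ·S = 106.6667.
(2,1): S=78.6900. Δ = (V_up−V_dn)/(S_up−S_dn) = (15.9982−44.3266)/(96.0018−67.6734) = -1.0000. V = [p*·15.9982 + (1−p*)·44.3266]/1.05 = 27.9767. B = V − Δ·S = 106.6667.
(2,2): S=111.6300. Δ = (V_up−V_dn)/(S_up−S_dn) = (24.6184−15.9982)/(136.1886−96.0018) = 0.2145. V = [p*·24.6184 + (1−p*)·15.9982]/1.05 = 19.5693. B = V − Δ·S = -4.3756.
(1,0): S=64.5000. Δ = (V_up−V_dn)/(S_up−S_dn) = (27.9767−51.1967)/(78.6900−55.4700) = -1.0000. V = [p*·27.9767 + (1−p*)·51.1967]/1.05 = 37.0873. B = V − Δ·S = 101.5873.
(1,1): S=91.5000. Δ = (V_up−V_dn)/(S_up−S_dn) = (19.5693−27.9767)/(111.6300−78.6900) = -0.2552. V = [p*·19.5693 + (1−p*)·27.9767]/1.05 = 22.4185. B = V − Δ·S = 45.7724.
(0,0): S=75.0000. Δ = (V_up−V_dn)/(S_up−S_dn) = (22.4185−37.0873)/(91.5000−64.5000) = -0.5433. V = [p*·22.4185 + (1−p*)·37.0873]/1.05 = 27.9480. B = V − Δ·S = 68.6947.
Check: Δ(0,0)·S0 + B(0,0) = 27.9480 = V0.

(0,0): Delta=-0.5433 Bond=68.6947
(1,0): Delta=-1.0000 Bond=101.5873
(1,1): Delta=-0.2552 Bond=45.7724
(2,0): Delta=-1.0000 Bond=106.6667
(2,1): Delta=-1.0000 Bond=106.6667
(2,2): Delta=0.2145 Bond=-4.3756
(3,0): Delta=-1.0000 Bond=112.0000
(3,1): Delta=-1.0000 Bond=112.0000
(3,2): Delta=-1.0000 Bond=112.0000
(3,3): Delta=0.9805 Bond=-108.9158
V0=27.9480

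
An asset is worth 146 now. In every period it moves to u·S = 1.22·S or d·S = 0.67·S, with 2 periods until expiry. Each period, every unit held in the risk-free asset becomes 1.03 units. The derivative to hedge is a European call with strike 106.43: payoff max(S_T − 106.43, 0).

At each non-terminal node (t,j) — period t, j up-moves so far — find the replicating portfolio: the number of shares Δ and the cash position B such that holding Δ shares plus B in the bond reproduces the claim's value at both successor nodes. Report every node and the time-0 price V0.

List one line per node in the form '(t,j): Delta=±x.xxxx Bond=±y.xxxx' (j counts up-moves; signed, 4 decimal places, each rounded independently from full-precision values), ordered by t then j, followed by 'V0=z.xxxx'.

No-arbitrage ⇒ martingale measure with p* = (R−d)/(u−d) = 0.6545.
Terminal payoffs: V(2,0)=0.0000, V(2,1)=12.9104, V(2,2)=110.8764
(1,0): S=97.8200. Δ = (V_up−V_dn)/(S_up−S_dn) = (12.9104−0.0000)/(119.3404−65.5394) = 0.2400. V = [p*·12.9104 + (1−p*)·0.0000]/1.03 = 8.2043. B = V − Δ·S = -15.2691.
(1,1): S=178.1200. Δ = (V_up−V_dn)/(S_up−S_dn) = (110.8764−12.9104)/(217.3064−119.3404) = 1.0000. V = [p*·110.8764 + (1−p*)·12.9104]/1.03 = 74.7899. B = V − Δ·S = -103.3301.
(0,0): S=146.0000. Δ = (V_up−V_dn)/(S_up−S_dn) = (74.7899−8.2043)/(178.1200−97.8200) = 0.8292. V = [p*·74.7899 + (1−p*)·8.2043]/1.03 = 50.2792. B = V − Δ·S = -70.7855.
The time-0 hedge costs 50.2792, which is the no-arbitrage price.

(0,0): Delta=0.8292 Bond=-70.7855
(1,0): Delta=0.2400 Bond=-15.2691
(1,1): Delta=1.0000 Bond=-103.3301
V0=50.2792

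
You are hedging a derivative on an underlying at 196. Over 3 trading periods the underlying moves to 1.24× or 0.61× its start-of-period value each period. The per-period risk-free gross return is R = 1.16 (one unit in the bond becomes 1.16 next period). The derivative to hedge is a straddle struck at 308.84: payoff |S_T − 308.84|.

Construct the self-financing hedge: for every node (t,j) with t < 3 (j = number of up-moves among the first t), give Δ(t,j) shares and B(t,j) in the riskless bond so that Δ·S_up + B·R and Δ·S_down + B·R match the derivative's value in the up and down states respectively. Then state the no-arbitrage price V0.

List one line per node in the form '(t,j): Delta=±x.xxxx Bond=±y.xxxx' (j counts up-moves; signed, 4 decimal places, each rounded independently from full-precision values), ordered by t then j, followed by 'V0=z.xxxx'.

(0,0): Delta=-0.4050 Bond=136.5332
(1,0): Delta=-1.0000 Bond=229.5184
(1,1): Delta=-0.3624 Bond=148.0309
(2,0): Delta=-1.0000 Bond=266.2414
(2,1): Delta=-1.0000 Bond=266.2414
(2,2): Delta=-0.3168 Bond=157.9667
V0=57.1560

Risk-neutral probability p* = (R−d)/(u−d) = (1.16−0.61)/(1.24−0.61) = 0.8730.
At expiry t=3: V(3,0)=264.3517, V(3,1)=218.4048, V(3,2)=125.0045, V(3,3)=64.8583
Node (2,0) S=72.9316: V=(p*·218.4048+(1−p*)·264.3517)/1.16=193.3098; Δ=(218.4048−264.3517)/(90.4352−44.4883)=-1.0000; B=V−Δ·S=266.2414
Node (2,1) S=148.2544: V=(p*·125.0045+(1−p*)·218.4048)/1.16=117.9870; Δ=(125.0045−218.4048)/(183.8355−90.4352)=-1.0000; B=V−Δ·S=266.2414
Node (2,2) S=301.3696: V=(p*·64.8583+(1−p*)·125.0045)/1.16=62.4965; Δ=(64.8583−125.0045)/(373.6983−183.8355)=-0.3168; B=V−Δ·S=157.9667
Node (1,0) S=119.5600: V=(p*·117.9870+(1−p*)·193.3098)/1.16=109.9584; Δ=(117.9870−193.3098)/(148.2544−72.9316)=-1.0000; B=V−Δ·S=229.5184
Node (1,1) S=243.0400: V=(p*·62.4965+(1−p*)·117.9870)/1.16=59.9508; Δ=(62.4965−117.9870)/(301.3696−148.2544)=-0.3624; B=V−Δ·S=148.0309
Node (0,0) S=196.0000: V=(p*·59.9508+(1−p*)·109.9584)/1.16=57.1560; Δ=(59.9508−109.9584)/(243.0400−119.5600)=-0.4050; B=V−Δ·S=136.5332
Self-financing check: at every node Δ·S+B equals the discounted successor values.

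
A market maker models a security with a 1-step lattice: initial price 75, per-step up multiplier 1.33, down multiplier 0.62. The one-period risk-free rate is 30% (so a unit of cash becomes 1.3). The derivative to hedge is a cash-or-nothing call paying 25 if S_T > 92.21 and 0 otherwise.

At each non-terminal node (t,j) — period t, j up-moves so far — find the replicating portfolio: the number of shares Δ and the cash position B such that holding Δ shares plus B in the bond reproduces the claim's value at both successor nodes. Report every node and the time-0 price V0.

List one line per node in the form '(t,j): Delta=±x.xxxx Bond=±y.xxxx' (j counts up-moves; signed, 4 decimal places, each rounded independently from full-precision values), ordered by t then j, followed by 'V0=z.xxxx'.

No-arbitrage ⇒ martingale measure with p* = (R−d)/(u−d) = 0.9577.
Payoff layer (t=1): V(1,0)=0.0000, V(1,1)=25.0000
Node (0,0) S=75.0000: V=(p*·25.0000+(1−p*)·0.0000)/1.3=18.4182; Δ=(25.0000−0.0000)/(99.7500−46.5000)=0.4695; B=V−Δ·S=-16.7931
Each (Δ,B) replicates both successor values, so the strategy is self-financing and V0 is arbitrage-free.

(0,0): Delta=0.4695 Bond=-16.7931
V0=18.4182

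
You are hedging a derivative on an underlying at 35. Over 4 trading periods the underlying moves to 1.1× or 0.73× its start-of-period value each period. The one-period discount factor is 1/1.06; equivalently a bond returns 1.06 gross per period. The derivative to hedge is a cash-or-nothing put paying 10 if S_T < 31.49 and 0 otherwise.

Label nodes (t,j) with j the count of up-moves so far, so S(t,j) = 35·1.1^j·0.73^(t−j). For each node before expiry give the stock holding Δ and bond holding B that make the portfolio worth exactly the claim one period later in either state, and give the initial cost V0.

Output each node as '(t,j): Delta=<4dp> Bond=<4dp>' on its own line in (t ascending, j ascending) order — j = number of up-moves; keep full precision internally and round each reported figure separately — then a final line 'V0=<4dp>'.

No-arbitrage ⇒ martingale measure with p* = (R−d)/(u−d) = 0.8919.
Terminal values V(4,·): V(4,0)=10.0000, V(4,1)=10.0000, V(4,2)=10.0000, V(4,3)=0.0000, V(4,4)=0.0000
  t=3,j=0: stock 13.6156 → up 14.9772 (V=10.0000), down 9.9394 (V=10.0000). Price 9.4340; hedge Δ=0.0000, bond B=9.4340.
  t=3,j=1: stock 20.5166 → up 22.5683 (V=10.0000), down 14.9772 (V=10.0000). Price 9.4340; hedge Δ=0.0000, bond B=9.4340.
  t=3,j=2: stock 30.9155 → up 34.0071 (V=0.0000), down 22.5683 (V=10.0000). Price 1.0199; hedge Δ=-0.8742, bond B=28.0469.
  t=3,j=3: stock 46.5850 → up 51.2435 (V=0.0000), down 34.0071 (V=0.0000). Price 0.0000; hedge Δ=0.0000, bond B=0.0000.
  t=2,j=0: stock 18.6515 → up 20.5166 (V=9.4340), down 13.6156 (V=9.4340). Price 8.9000; hedge Δ=0.0000, bond B=8.9000.
  t=2,j=1: stock 28.1050 → up 30.9155 (V=1.0199), down 20.5166 (V=9.4340). Price 1.8203; hedge Δ=-0.8091, bond B=24.5610.
  t=2,j=2: stock 42.3500 → up 46.5850 (V=0.0000), down 30.9155 (V=1.0199). Price 0.1040; hedge Δ=-0.0651, bond B=2.8605.
  t=1,j=0: stock 25.5500 → up 28.1050 (V=1.8203), down 18.6515 (V=8.9000). Price 2.4393; hedge Δ=-0.7489, bond B=21.5735.
  t=1,j=1: stock 38.5000 → up 42.3500 (V=0.1040), down 28.1050 (V=1.8203). Price 0.2732; hedge Δ=-0.1205, bond B=4.9118.
  t=0,j=0: stock 35.0000 → up 38.5000 (V=0.2732), down 25.5500 (V=2.4393). Price 0.4786; hedge Δ=-0.1673, bond B=6.3331.
Self-financing check: at every node Δ·S+B equals the discounted successor values.

(0,0): Delta=-0.1673 Bond=6.3331
(1,0): Delta=-0.7489 Bond=21.5735
(1,1): Delta=-0.1205 Bond=4.9118
(2,0): Delta=0.0000 Bond=8.9000
(2,1): Delta=-0.8091 Bond=24.5610
(2,2): Delta=-0.0651 Bond=2.8605
(3,0): Delta=0.0000 Bond=9.4340
(3,1): Delta=0.0000 Bond=9.4340
(3,2): Delta=-0.8742 Bond=28.0469
(3,3): Delta=0.0000 Bond=0.0000
V0=0.4786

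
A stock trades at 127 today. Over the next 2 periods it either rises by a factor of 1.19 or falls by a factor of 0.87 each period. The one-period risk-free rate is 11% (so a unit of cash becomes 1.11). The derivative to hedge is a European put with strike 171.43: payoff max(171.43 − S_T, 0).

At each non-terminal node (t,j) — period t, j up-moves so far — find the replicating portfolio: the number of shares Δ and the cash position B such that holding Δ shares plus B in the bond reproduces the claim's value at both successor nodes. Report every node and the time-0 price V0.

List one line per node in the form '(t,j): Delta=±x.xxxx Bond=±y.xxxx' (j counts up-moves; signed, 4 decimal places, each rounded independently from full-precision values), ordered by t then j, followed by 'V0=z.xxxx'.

The replicating-portfolio and risk-neutral prices coincide; use p* = (1.11−0.87)/(1.19−0.87) = 0.7500 for the latter.
Terminal payoffs: V(2,0)=75.3037, V(2,1)=39.9469, V(2,2)=0.0000
(1,0): S=110.4900. Δ = (V_up−V_dn)/(S_up−S_dn) = (39.9469−75.3037)/(131.4831−96.1263) = -1.0000. V = [p*·39.9469 + (1−p*)·75.3037]/1.11 = 43.9514. B = V − Δ·S = 154.4414.
(1,1): S=151.1300. Δ = (V_up−V_dn)/(S_up−S_dn) = (0.0000−39.9469)/(179.8447−131.4831) = -0.8260. V = [p*·0.0000 + (1−p*)·39.9469]/1.11 = 8.9970. B = V − Δ·S = 133.8311.
(0,0): S=127.0000. Δ = (V_up−V_dn)/(S_up−S_dn) = (8.9970−43.9514)/(151.1300−110.4900) = -0.8601. V = [p*·8.9970 + (1−p*)·43.9514]/1.11 = 15.9781. B = V − Δ·S = 125.2105.
The time-0 hedge costs 15.9781, which is the no-arbitrage price.

(0,0): Delta=-0.8601 Bond=125.2105
(1,0): Delta=-1.0000 Bond=154.4414
(1,1): Delta=-0.8260 Bond=133.8311
V0=15.9781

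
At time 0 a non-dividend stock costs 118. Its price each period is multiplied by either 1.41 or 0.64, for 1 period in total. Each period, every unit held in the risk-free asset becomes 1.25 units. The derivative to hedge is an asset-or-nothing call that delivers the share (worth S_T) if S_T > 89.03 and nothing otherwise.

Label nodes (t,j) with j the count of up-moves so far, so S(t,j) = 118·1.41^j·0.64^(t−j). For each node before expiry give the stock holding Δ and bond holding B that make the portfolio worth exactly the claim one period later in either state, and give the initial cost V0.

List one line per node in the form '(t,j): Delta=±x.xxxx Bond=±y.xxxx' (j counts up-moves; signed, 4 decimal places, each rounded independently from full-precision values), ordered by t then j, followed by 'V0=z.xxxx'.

Under the risk-neutral measure, an up-move has probability p* = (R−d)/(u−d) = 0.7922 and values discount at R = 1.25.
Payoff layer (t=1): V(1,0)=0.0000, V(1,1)=166.3800
(0,0): S=118.0000. Δ = (V_up−V_dn)/(S_up−S_dn) = (166.3800−0.0000)/(166.3800−75.5200) = 1.8312. V = [p*·166.3800 + (1−p*)·0.0000]/1.25 = 105.4460. B = V − Δ·S = -110.6319.
Check: Δ(0,0)·S0 + B(0,0) = 105.4460 = V0.

(0,0): Delta=1.8312 Bond=-110.6319
V0=105.4460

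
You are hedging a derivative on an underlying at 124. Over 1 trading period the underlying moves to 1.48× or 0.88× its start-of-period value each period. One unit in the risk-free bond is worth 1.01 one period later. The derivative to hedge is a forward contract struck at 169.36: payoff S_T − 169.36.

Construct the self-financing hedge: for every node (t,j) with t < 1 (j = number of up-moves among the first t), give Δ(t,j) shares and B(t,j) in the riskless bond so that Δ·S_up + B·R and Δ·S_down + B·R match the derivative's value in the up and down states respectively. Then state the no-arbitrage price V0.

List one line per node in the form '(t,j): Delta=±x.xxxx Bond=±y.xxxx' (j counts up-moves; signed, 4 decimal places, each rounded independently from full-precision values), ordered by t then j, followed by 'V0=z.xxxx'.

The replicating-portfolio and risk-neutral prices coincide; use p* = (1.01−0.88)/(1.48−0.88) = 0.2167 for the latter.
Payoff layer (t=1): V(1,0)=-60.2400, V(1,1)=14.1600
(0,0): S=124.0000. Δ = (V_up−V_dn)/(S_up−S_dn) = (14.1600−-60.2400)/(183.5200−109.1200) = 1.0000. V = [p*·14.1600 + (1−p*)·-60.2400]/1.01 = -43.6832. B = V − Δ·S = -167.6832.
The time-0 hedge costs -43.6832, which is the no-arbitrage price.

(0,0): Delta=1.0000 Bond=-167.6832
V0=-43.6832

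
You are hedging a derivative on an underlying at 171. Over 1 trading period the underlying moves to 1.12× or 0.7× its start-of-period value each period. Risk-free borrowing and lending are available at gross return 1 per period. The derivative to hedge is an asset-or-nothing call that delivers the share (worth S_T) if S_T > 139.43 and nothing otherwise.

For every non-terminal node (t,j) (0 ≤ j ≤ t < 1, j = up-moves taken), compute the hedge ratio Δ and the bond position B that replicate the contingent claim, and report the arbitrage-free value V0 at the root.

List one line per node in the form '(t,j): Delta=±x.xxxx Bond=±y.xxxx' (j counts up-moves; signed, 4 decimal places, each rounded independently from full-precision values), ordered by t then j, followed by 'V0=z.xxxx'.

The replicating-portfolio and risk-neutral prices coincide; use p* = (1−0.7)/(1.12−0.7) = 0.7143 for the latter.
Terminal payoffs: V(1,0)=0.0000, V(1,1)=191.5200
  t=0,j=0: stock 171.0000 → up 191.5200 (V=191.5200), down 119.7000 (V=0.0000). Price 136.8000; hedge Δ=2.6667, bond B=-319.2000.
Root portfolio cost Δ·171+B reproduces V0=136.8000.

(0,0): Delta=2.6667 Bond=-319.2000
V0=136.8000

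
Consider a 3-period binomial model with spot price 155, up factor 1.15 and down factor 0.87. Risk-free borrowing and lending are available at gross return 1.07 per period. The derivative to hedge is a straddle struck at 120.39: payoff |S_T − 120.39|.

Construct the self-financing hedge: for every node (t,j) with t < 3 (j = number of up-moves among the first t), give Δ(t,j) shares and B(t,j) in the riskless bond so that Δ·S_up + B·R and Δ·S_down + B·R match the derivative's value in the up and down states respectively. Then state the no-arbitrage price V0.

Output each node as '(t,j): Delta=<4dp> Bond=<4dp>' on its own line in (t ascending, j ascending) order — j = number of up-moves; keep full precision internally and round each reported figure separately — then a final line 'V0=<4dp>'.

(0,0): Delta=0.9398 Bond=-88.2451
(1,0): Delta=0.7409 Bond=-67.5948
(1,1): Delta=1.0000 Bond=-105.1533
(2,0): Delta=-0.1155 Bond=28.1425
(2,1): Delta=1.0000 Bond=-112.5140
(2,2): Delta=1.0000 Bond=-112.5140
V0=57.4236

Since d<R<u, set p* = (R−d)/(u−d) = 0.7143; price each node as the discounted p*-expectation of its children.
At expiry t=3: V(3,0)=18.3220, V(3,1)=14.5274, V(3,2)=57.9491, V(3,3)=115.3456
(2,0): S=117.3195. Δ = (V_up−V_dn)/(S_up−S_dn) = (14.5274−18.3220)/(134.9174−102.0680) = -0.1155. V = [p*·14.5274 + (1−p*)·18.3220]/1.07 = 14.5903. B = V − Δ·S = 28.1425.
(2,1): S=155.0775. Δ = (V_up−V_dn)/(S_up−S_dn) = (57.9491−14.5274)/(178.3391−134.9174) = 1.0000. V = [p*·57.9491 + (1−p*)·14.5274]/1.07 = 42.5635. B = V − Δ·S = -112.5140.
(2,2): S=204.9875. Δ = (V_up−V_dn)/(S_up−S_dn) = (115.3456−57.9491)/(235.7356−178.3391) = 1.0000. V = [p*·115.3456 + (1−p*)·57.9491]/1.07 = 92.4735. B = V − Δ·S = -112.5140.
(1,0): S=134.8500. Δ = (V_up−V_dn)/(S_up−S_dn) = (42.5635−14.5903)/(155.0775−117.3195) = 0.7409. V = [p*·42.5635 + (1−p*)·14.5903]/1.07 = 32.3095. B = V − Δ·S = -67.5948.
(1,1): S=178.2500. Δ = (V_up−V_dn)/(S_up−S_dn) = (92.4735−42.5635)/(204.9875−155.0775) = 1.0000. V = [p*·92.4735 + (1−p*)·42.5635]/1.07 = 73.0967. B = V − Δ·S = -105.1533.
(0,0): S=155.0000. Δ = (V_up−V_dn)/(S_up−S_dn) = (73.0967−32.3095)/(178.2500−134.8500) = 0.9398. V = [p*·73.0967 + (1−p*)·32.3095]/1.07 = 57.4236. B = V − Δ·S = -88.2451.
Root portfolio cost Δ·155+B reproduces V0=57.4236.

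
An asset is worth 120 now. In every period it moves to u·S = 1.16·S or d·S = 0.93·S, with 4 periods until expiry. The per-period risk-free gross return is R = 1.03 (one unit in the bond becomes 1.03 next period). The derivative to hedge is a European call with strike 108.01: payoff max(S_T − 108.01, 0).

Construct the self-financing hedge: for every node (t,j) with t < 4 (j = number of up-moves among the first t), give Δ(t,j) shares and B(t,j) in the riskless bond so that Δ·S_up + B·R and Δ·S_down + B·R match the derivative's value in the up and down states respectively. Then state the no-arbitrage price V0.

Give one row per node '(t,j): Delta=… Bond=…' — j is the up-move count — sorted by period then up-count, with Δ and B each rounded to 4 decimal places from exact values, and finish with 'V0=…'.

(0,0): Delta=0.8908 Bond=-81.2036
(1,0): Delta=0.7860 Bond=-71.9437
(1,1): Delta=1.0000 Bond=-98.8445
(2,0): Delta=0.5806 Bond=-52.7884
(2,1): Delta=1.0000 Bond=-101.8098
(2,2): Delta=1.0000 Bond=-101.8098
(3,0): Delta=0.1782 Bond=-15.5320
(3,1): Delta=1.0000 Bond=-104.8641
(3,2): Delta=1.0000 Bond=-104.8641
(3,3): Delta=1.0000 Bond=-104.8641
V0=25.6889

No-arbitrage ⇒ martingale measure with p* = (R−d)/(u−d) = 0.4348.
At expiry t=4: V(4,0)=0.0000, V(4,1)=3.9565, V(4,2)=31.6471, V(4,3)=66.1860, V(4,4)=109.2667
Node (3,0) S=96.5228: V=(p*·3.9565+(1−p*)·0.0000)/1.03=1.6701; Δ=(3.9565−0.0000)/(111.9665−89.7662)=0.1782; B=V−Δ·S=-15.5320
Node (3,1) S=120.3941: V=(p*·31.6471+(1−p*)·3.9565)/1.03=15.5300; Δ=(31.6471−3.9565)/(139.6571−111.9665)=1.0000; B=V−Δ·S=-104.8641
Node (3,2) S=150.1690: V=(p*·66.1860+(1−p*)·31.6471)/1.03=45.3049; Δ=(66.1860−31.6471)/(174.1960−139.6571)=1.0000; B=V−Δ·S=-104.8641
Node (3,3) S=187.3075: V=(p*·109.2667+(1−p*)·66.1860)/1.03=82.4434; Δ=(109.2667−66.1860)/(217.2767−174.1960)=1.0000; B=V−Δ·S=-104.8641
Node (2,0) S=103.7880: V=(p*·15.5300+(1−p*)·1.6701)/1.03=7.4720; Δ=(15.5300−1.6701)/(120.3941−96.5228)=0.5806; B=V−Δ·S=-52.7884
Node (2,1) S=129.4560: V=(p*·45.3049+(1−p*)·15.5300)/1.03=27.6462; Δ=(45.3049−15.5300)/(150.1690−120.3941)=1.0000; B=V−Δ·S=-101.8098
Node (2,2) S=161.4720: V=(p*·82.4434+(1−p*)·45.3049)/1.03=59.6622; Δ=(82.4434−45.3049)/(187.3075−150.1690)=1.0000; B=V−Δ·S=-101.8098
Node (1,0) S=111.6000: V=(p*·27.6462+(1−p*)·7.4720)/1.03=15.7703; Δ=(27.6462−7.4720)/(129.4560−103.7880)=0.7860; B=V−Δ·S=-71.9437
Node (1,1) S=139.2000: V=(p*·59.6622+(1−p*)·27.6462)/1.03=40.3555; Δ=(59.6622−27.6462)/(161.4720−129.4560)=1.0000; B=V−Δ·S=-98.8445
Node (0,0) S=120.0000: V=(p*·40.3555+(1−p*)·15.7703)/1.03=25.6889; Δ=(40.3555−15.7703)/(139.2000−111.6000)=0.8908; B=V−Δ·S=-81.2036
Check: Δ(0,0)·S0 + B(0,0) = 25.6889 = V0.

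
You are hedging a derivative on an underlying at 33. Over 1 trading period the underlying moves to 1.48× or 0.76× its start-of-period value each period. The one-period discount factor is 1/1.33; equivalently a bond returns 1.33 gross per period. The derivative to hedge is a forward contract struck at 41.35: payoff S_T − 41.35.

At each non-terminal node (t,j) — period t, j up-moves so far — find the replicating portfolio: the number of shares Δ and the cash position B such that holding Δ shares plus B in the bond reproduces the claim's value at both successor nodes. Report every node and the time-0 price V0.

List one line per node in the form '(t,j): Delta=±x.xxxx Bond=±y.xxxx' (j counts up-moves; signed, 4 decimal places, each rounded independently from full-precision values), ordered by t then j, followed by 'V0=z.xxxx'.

The replicating-portfolio and risk-neutral prices coincide; use p* = (1.33−0.76)/(1.48−0.76) = 0.7917 for the latter.
Terminal payoffs: V(1,0)=-16.2700, V(1,1)=7.4900
Node (0,0) S=33.0000: V=(p*·7.4900+(1−p*)·-16.2700)/1.33=1.9098; Δ=(7.4900−-16.2700)/(48.8400−25.0800)=1.0000; B=V−Δ·S=-31.0902
Root portfolio cost Δ·33+B reproduces V0=1.9098.

(0,0): Delta=1.0000 Bond=-31.0902
V0=1.9098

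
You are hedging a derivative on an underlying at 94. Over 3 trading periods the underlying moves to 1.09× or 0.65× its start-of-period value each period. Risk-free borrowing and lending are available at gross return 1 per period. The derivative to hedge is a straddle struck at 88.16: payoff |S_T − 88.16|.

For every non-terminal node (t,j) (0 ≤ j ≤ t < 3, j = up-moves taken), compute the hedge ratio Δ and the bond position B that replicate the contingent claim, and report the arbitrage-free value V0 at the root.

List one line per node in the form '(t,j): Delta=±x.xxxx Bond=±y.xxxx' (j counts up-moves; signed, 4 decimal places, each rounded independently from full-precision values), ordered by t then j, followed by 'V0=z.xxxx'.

(0,0): Delta=0.0272 Bond=25.3964
(1,0): Delta=-1.0000 Bond=88.1600
(1,1): Delta=0.1847 Bond=9.2572
(2,0): Delta=-1.0000 Bond=88.1600
(2,1): Delta=-1.0000 Bond=88.1600
(2,2): Delta=0.3664 Bond=-11.0321
V0=27.9558

Under the risk-neutral measure, an up-move has probability p* = (R−d)/(u−d) = 0.7955 and values discount at R = 1.
Terminal payoffs: V(3,0)=62.3452, V(3,1)=44.8706, V(3,2)=15.5671, V(3,3)=33.5727
(2,0): S=39.7150. Δ = (V_up−V_dn)/(S_up−S_dn) = (44.8706−62.3452)/(43.2894−25.8148) = -1.0000. V = [p*·44.8706 + (1−p*)·62.3452]/1 = 48.4450. B = V − Δ·S = 88.1600.
(2,1): S=66.5990. Δ = (V_up−V_dn)/(S_up−S_dn) = (15.5671−44.8706)/(72.5929−43.2894) = -1.0000. V = [p*·15.5671 + (1−p*)·44.8706]/1 = 21.5610. B = V − Δ·S = 88.1600.
(2,2): S=111.6814. Δ = (V_up−V_dn)/(S_up−S_dn) = (33.5727−15.5671)/(121.7327−72.5929) = 0.3664. V = [p*·33.5727 + (1−p*)·15.5671]/1 = 29.8898. B = V − Δ·S = -11.0321.
(1,0): S=61.1000. Δ = (V_up−V_dn)/(S_up−S_dn) = (21.5610−48.4450)/(66.5990−39.7150) = -1.0000. V = [p*·21.5610 + (1−p*)·48.4450]/1 = 27.0600. B = V − Δ·S = 88.1600.
(1,1): S=102.4600. Δ = (V_up−V_dn)/(S_up−S_dn) = (29.8898−21.5610)/(111.6814−66.5990) = 0.1847. V = [p*·29.8898 + (1−p*)·21.5610]/1 = 28.1861. B = V − Δ·S = 9.2572.
(0,0): S=94.0000. Δ = (V_up−V_dn)/(S_up−S_dn) = (28.1861−27.0600)/(102.4600−61.1000) = 0.0272. V = [p*·28.1861 + (1−p*)·27.0600]/1 = 27.9558. B = V − Δ·S = 25.3964.
Check: Δ(0,0)·S0 + B(0,0) = 27.9558 = V0.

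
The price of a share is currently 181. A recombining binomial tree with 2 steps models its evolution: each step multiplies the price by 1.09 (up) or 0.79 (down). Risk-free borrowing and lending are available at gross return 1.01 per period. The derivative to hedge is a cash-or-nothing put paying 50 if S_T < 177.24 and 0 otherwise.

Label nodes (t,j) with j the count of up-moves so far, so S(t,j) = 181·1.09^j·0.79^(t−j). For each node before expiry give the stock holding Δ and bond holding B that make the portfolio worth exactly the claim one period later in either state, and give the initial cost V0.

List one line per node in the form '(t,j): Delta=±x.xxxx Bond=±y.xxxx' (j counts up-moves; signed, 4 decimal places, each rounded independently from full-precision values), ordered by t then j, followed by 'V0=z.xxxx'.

Under the risk-neutral measure, an up-move has probability p* = (R−d)/(u−d) = 0.7333 and values discount at R = 1.01.
Payoff layer (t=2): V(2,0)=50.0000, V(2,1)=50.0000, V(2,2)=0.0000
Node (1,0) S=142.9900: V=(p*·50.0000+(1−p*)·50.0000)/1.01=49.5050; Δ=(50.0000−50.0000)/(155.8591−112.9621)=0.0000; B=V−Δ·S=49.5050
Node (1,1) S=197.2900: V=(p*·0.0000+(1−p*)·50.0000)/1.01=13.2013; Δ=(0.0000−50.0000)/(215.0461−155.8591)=-0.8448; B=V−Δ·S=179.8680
Node (0,0) S=181.0000: V=(p*·13.2013+(1−p*)·49.5050)/1.01=22.6557; Δ=(13.2013−49.5050)/(197.2900−142.9900)=-0.6686; B=V−Δ·S=143.6678
The time-0 hedge costs 22.6557, which is the no-arbitrage price.

(0,0): Delta=-0.6686 Bond=143.6678
(1,0): Delta=0.0000 Bond=49.5050
(1,1): Delta=-0.8448 Bond=179.8680
V0=22.6557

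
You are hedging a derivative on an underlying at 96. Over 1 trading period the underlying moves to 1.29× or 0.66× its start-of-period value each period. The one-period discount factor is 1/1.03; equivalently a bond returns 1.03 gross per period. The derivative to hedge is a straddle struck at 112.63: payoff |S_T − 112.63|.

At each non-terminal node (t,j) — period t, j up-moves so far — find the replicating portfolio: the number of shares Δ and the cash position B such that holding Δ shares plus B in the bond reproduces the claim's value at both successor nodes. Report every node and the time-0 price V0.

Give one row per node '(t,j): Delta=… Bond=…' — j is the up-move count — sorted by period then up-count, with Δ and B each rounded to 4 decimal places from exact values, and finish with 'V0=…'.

(0,0): Delta=-0.6293 Bond=86.5460
V0=26.1333

No-arbitrage ⇒ martingale measure with p* = (R−d)/(u−d) = 0.5873.
Payoff layer (t=1): V(1,0)=49.2700, V(1,1)=11.2100
Node (0,0) S=96.0000: V=(p*·11.2100+(1−p*)·49.2700)/1.03=26.1333; Δ=(11.2100−49.2700)/(123.8400−63.3600)=-0.6293; B=V−Δ·S=86.5460
The time-0 hedge costs 26.1333, which is the no-arbitrage price.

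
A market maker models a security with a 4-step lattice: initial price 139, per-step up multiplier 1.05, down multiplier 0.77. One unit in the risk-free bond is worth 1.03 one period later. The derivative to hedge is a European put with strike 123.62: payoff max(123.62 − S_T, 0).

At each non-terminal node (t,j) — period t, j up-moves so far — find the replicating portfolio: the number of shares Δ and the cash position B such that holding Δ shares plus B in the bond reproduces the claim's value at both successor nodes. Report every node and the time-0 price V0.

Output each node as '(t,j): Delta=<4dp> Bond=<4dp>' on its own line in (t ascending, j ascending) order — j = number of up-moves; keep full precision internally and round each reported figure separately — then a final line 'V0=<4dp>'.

(0,0): Delta=-0.1506 Bond=21.7682
(1,0): Delta=-0.9924 Bond=112.5209
(1,1): Delta=-0.1031 Bond=15.4905
(2,0): Delta=-1.0000 Bond=116.5237
(2,1): Delta=-0.9920 Bond=115.8483
(2,2): Delta=-0.0529 Bond=8.2712
(3,0): Delta=-1.0000 Bond=120.0194
(3,1): Delta=-1.0000 Bond=120.0194
(3,2): Delta=-0.9915 Bond=119.2702
(3,3): Delta=0.0000 Bond=0.0000
V0=0.8385

Under the risk-neutral measure, an up-move has probability p* = (R−d)/(u−d) = 0.9286 and values discount at R = 1.03.
Payoff layer (t=4): V(4,0)=74.7573, V(4,1)=56.9890, V(4,2)=32.7596, V(4,3)=0.0000, V(4,4)=0.0000
Node (3,0) S=63.4581: V=(p*·56.9890+(1−p*)·74.7573)/1.03=56.5613; Δ=(56.9890−74.7573)/(66.6310−48.8627)=-1.0000; B=V−Δ·S=120.0194
Node (3,1) S=86.5338: V=(p*·32.7596+(1−p*)·56.9890)/1.03=33.4857; Δ=(32.7596−56.9890)/(90.8604−66.6310)=-1.0000; B=V−Δ·S=120.0194
Node (3,2) S=118.0006: V=(p*·0.0000+(1−p*)·32.7596)/1.03=2.2718; Δ=(0.0000−32.7596)/(123.9006−90.8604)=-0.9915; B=V−Δ·S=119.2702
Node (3,3) S=160.9099: V=(p*·0.0000+(1−p*)·0.0000)/1.03=0.0000; Δ=(0.0000−0.0000)/(168.9554−123.9006)=0.0000; B=V−Δ·S=0.0000
Node (2,0) S=82.4131: V=(p*·33.4857+(1−p*)·56.5613)/1.03=34.1106; Δ=(33.4857−56.5613)/(86.5338−63.4581)=-1.0000; B=V−Δ·S=116.5237
Node (2,1) S=112.3815: V=(p*·2.2718+(1−p*)·33.4857)/1.03=4.3703; Δ=(2.2718−33.4857)/(118.0006−86.5338)=-0.9920; B=V−Δ·S=115.8483
Node (2,2) S=153.2475: V=(p*·0.0000+(1−p*)·2.2718)/1.03=0.1575; Δ=(0.0000−2.2718)/(160.9099−118.0006)=-0.0529; B=V−Δ·S=8.2712
Node (1,0) S=107.0300: V=(p*·4.3703+(1−p*)·34.1106)/1.03=6.3054; Δ=(4.3703−34.1106)/(112.3815−82.4131)=-0.9924; B=V−Δ·S=112.5209
Node (1,1) S=145.9500: V=(p*·0.1575+(1−p*)·4.3703)/1.03=0.4451; Δ=(0.1575−4.3703)/(153.2475−112.3815)=-0.1031; B=V−Δ·S=15.4905
Node (0,0) S=139.0000: V=(p*·0.4451+(1−p*)·6.3054)/1.03=0.8385; Δ=(0.4451−6.3054)/(145.9500−107.0300)=-0.1506; B=V−Δ·S=21.7682
Root portfolio cost Δ·139+B reproduces V0=0.8385.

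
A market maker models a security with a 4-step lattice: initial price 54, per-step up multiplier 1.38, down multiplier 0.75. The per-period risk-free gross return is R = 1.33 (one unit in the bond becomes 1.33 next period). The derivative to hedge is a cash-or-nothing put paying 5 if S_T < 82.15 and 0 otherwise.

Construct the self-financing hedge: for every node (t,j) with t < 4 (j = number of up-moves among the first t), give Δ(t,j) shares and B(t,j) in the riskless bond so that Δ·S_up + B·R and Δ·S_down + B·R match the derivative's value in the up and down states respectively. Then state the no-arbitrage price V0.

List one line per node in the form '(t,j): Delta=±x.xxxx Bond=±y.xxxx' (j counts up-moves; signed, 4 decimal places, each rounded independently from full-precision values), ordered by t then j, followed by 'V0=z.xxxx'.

No-arbitrage ⇒ martingale measure with p* = (R−d)/(u−d) = 0.9206.
At expiry t=4: V(4,0)=5.0000, V(4,1)=5.0000, V(4,2)=5.0000, V(4,3)=0.0000, V(4,4)=0.0000
(3,0): S=22.7812. Δ = (V_up−V_dn)/(S_up−S_dn) = (5.0000−5.0000)/(31.4381−17.0859) = 0.0000. V = [p*·5.0000 + (1−p*)·5.0000]/1.33 = 3.7594. B = V − Δ·S = 3.7594.
(3,1): S=41.9175. Δ = (V_up−V_dn)/(S_up−S_dn) = (5.0000−5.0000)/(57.8461−31.4381) = 0.0000. V = [p*·5.0000 + (1−p*)·5.0000]/1.33 = 3.7594. B = V − Δ·S = 3.7594.
(3,2): S=77.1282. Δ = (V_up−V_dn)/(S_up−S_dn) = (0.0000−5.0000)/(106.4369−57.8461) = -0.1029. V = [p*·0.0000 + (1−p*)·5.0000]/1.33 = 0.2984. B = V − Δ·S = 8.2349.
(3,3): S=141.9159. Δ = (V_up−V_dn)/(S_up−S_dn) = (0.0000−0.0000)/(195.8439−106.4369) = 0.0000. V = [p*·0.0000 + (1−p*)·0.0000]/1.33 = 0.0000. B = V − Δ·S = 0.0000.
(2,0): S=30.3750. Δ = (V_up−V_dn)/(S_up−S_dn) = (3.7594−3.7594)/(41.9175−22.7812) = 0.0000. V = [p*·3.7594 + (1−p*)·3.7594]/1.33 = 2.8266. B = V − Δ·S = 2.8266.
(2,1): S=55.8900. Δ = (V_up−V_dn)/(S_up−S_dn) = (0.2984−3.7594)/(77.1282−41.9175) = -0.0983. V = [p*·0.2984 + (1−p*)·3.7594]/1.33 = 0.4309. B = V − Δ·S = 5.9246.
(2,2): S=102.8376. Δ = (V_up−V_dn)/(S_up−S_dn) = (0.0000−0.2984)/(141.9159−77.1282) = -0.0046. V = [p*·0.0000 + (1−p*)·0.2984]/1.33 = 0.0178. B = V − Δ·S = 0.4914.
(1,0): S=40.5000. Δ = (V_up−V_dn)/(S_up−S_dn) = (0.4309−2.8266)/(55.8900−30.3750) = -0.0939. V = [p*·0.4309 + (1−p*)·2.8266]/1.33 = 0.4669. B = V − Δ·S = 4.2697.
(1,1): S=74.5200. Δ = (V_up−V_dn)/(S_up−S_dn) = (0.0178−0.4309)/(102.8376−55.8900) = -0.0088. V = [p*·0.0178 + (1−p*)·0.4309]/1.33 = 0.0380. B = V − Δ·S = 0.6937.
(0,0): S=54.0000. Δ = (V_up−V_dn)/(S_up−S_dn) = (0.0380−0.4669)/(74.5200−40.5000) = -0.0126. V = [p*·0.0380 + (1−p*)·0.4669]/1.33 = 0.0542. B = V − Δ·S = 0.7350.
Check: Δ(0,0)·S0 + B(0,0) = 0.0542 = V0.

(0,0): Delta=-0.0126 Bond=0.7350
(1,0): Delta=-0.0939 Bond=4.2697
(1,1): Delta=-0.0088 Bond=0.6937
(2,0): Delta=0.0000 Bond=2.8266
(2,1): Delta=-0.0983 Bond=5.9246
(2,2): Delta=-0.0046 Bond=0.4914
(3,0): Delta=0.0000 Bond=3.7594
(3,1): Delta=0.0000 Bond=3.7594
(3,2): Delta=-0.1029 Bond=8.2349
(3,3): Delta=0.0000 Bond=0.0000
V0=0.0542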